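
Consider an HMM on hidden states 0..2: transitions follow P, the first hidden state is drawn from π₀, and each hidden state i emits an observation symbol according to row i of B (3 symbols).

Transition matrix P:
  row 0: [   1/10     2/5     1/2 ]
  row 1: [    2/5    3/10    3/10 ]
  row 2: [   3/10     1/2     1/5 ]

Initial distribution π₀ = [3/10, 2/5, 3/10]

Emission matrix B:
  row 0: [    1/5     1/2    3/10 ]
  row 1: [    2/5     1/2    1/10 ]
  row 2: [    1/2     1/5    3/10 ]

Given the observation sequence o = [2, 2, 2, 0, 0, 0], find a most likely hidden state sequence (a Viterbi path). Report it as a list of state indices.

path = [0, 2, 0, 2, 1, 2]

t=0: δ = [9.000e-02, 4.000e-02, 9.000e-02]  (obs o_0=2)
t=1: δ = [8.100e-03, 4.500e-03, 1.350e-02]  ψ = [2, 2, 0]  (obs o_1=2)
t=2: δ = [1.215e-03, 6.750e-04, 1.215e-03]  ψ = [2, 2, 0]  (obs o_2=2)
t=3: δ = [7.290e-05, 2.430e-04, 3.037e-04]  ψ = [2, 2, 0]  (obs o_3=0)
t=4: δ = [1.944e-05, 6.075e-05, 3.645e-05]  ψ = [1, 2, 1]  (obs o_4=0)
t=5: δ = [4.860e-06, 7.290e-06, 9.112e-06]  ψ = [1, 1, 1]  (obs o_5=0)
backtrack: best end state = 2; path = [0, 2, 0, 2, 1, 2]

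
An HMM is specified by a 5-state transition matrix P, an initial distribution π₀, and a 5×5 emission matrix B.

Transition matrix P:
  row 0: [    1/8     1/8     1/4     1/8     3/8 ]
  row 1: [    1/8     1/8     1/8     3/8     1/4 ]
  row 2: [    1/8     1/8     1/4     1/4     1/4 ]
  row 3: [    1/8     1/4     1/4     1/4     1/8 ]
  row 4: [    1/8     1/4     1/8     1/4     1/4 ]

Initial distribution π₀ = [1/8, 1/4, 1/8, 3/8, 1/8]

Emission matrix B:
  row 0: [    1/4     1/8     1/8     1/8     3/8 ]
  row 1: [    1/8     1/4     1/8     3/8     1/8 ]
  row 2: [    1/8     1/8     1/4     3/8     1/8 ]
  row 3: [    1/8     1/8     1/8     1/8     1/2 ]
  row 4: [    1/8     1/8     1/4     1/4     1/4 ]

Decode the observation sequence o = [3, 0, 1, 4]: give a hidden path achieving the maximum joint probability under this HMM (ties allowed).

path = [1, 3, 1, 3]

t=0: δ = [1.562e-02, 9.375e-02, 4.688e-02, 4.688e-02, 3.125e-02]  (obs o_0=3)
t=1: δ = [2.930e-03, 1.465e-03, 1.465e-03, 4.395e-03, 2.930e-03]  ψ = [1, 1, 1, 1, 1]  (obs o_1=0)
t=2: δ = [6.866e-05, 2.747e-04, 1.373e-04, 1.373e-04, 1.373e-04]  ψ = [3, 3, 3, 3, 0]  (obs o_2=1)
t=3: δ = [1.287e-05, 4.292e-06, 4.292e-06, 5.150e-05, 1.717e-05]  ψ = [1, 1, 1, 1, 1]  (obs o_3=4)
backtrack: best end state = 3; path = [1, 3, 1, 3]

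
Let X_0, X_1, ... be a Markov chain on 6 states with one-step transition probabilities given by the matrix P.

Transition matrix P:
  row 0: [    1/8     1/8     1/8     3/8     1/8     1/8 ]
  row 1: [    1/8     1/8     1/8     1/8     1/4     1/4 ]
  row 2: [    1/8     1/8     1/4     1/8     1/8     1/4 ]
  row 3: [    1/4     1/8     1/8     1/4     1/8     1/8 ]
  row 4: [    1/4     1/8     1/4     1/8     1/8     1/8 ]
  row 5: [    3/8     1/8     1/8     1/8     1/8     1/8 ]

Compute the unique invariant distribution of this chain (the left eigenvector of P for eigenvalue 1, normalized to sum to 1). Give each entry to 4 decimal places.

Balance equations π_j = Σ_i π_i·P[i][j]:
  π_0 = 1/8·π_0 + 1/8·π_1 + 1/8·π_2 + 1/4·π_3 + 1/4·π_4 + 3/8·π_5
  π_1 = 1/8·π_0 + 1/8·π_1 + 1/8·π_2 + 1/8·π_3 + 1/8·π_4 + 1/8·π_5
  π_2 = 1/8·π_0 + 1/8·π_1 + 1/4·π_2 + 1/8·π_3 + 1/4·π_4 + 1/8·π_5
  π_3 = 3/8·π_0 + 1/8·π_1 + 1/8·π_2 + 1/4·π_3 + 1/8·π_4 + 1/8·π_5
  π_4 = 1/8·π_0 + 1/4·π_1 + 1/8·π_2 + 1/8·π_3 + 1/8·π_4 + 1/8·π_5
  normalize: π_0 + π_1 + π_2 + π_3 + π_4 + π_5 = 1
Solving the linear system gives exactly π = [959/4608, 1/8, 73/448, 3263/16128, 9/64, 577/3584].

π = [0.2081, 0.1250, 0.1629, 0.2023, 0.1406, 0.1610]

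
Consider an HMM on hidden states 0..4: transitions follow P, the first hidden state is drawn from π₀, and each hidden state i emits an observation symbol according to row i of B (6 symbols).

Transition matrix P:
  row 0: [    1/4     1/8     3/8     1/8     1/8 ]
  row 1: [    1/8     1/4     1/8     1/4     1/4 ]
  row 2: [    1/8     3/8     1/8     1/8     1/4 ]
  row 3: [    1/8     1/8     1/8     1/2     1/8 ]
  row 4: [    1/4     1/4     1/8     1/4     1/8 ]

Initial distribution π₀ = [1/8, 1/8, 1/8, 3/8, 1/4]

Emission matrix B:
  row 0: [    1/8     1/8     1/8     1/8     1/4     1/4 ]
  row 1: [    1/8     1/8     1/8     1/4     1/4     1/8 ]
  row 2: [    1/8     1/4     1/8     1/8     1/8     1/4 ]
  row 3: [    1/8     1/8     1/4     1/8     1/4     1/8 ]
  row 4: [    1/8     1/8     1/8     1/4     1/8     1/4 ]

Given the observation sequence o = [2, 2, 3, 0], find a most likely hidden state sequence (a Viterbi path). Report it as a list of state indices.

path = [3, 3, 3, 3]

t=0: δ = [1.562e-02, 1.562e-02, 1.562e-02, 9.375e-02, 3.125e-02]  (obs o_0=2)
t=1: δ = [1.465e-03, 1.465e-03, 1.465e-03, 1.172e-02, 1.465e-03]  ψ = [3, 3, 3, 3, 3]  (obs o_1=2)
t=2: δ = [1.831e-04, 3.662e-04, 1.831e-04, 7.324e-04, 3.662e-04]  ψ = [3, 3, 3, 3, 3]  (obs o_2=3)
t=3: δ = [1.144e-05, 1.144e-05, 1.144e-05, 4.578e-05, 1.144e-05]  ψ = [3, 1, 3, 3, 1]  (obs o_3=0)
backtrack: best end state = 3; path = [3, 3, 3, 3]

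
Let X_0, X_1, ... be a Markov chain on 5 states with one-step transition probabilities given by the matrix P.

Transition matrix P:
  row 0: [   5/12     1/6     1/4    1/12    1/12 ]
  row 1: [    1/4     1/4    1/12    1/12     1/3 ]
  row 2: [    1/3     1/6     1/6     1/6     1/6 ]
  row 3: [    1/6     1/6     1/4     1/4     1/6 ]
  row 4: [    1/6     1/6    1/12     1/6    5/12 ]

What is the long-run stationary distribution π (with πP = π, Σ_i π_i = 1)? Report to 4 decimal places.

π = [0.2796, 0.1818, 0.1672, 0.1399, 0.2316]

Balance equations π_j = Σ_i π_i·P[i][j]:
  π_0 = 5/12·π_0 + 1/4·π_1 + 1/3·π_2 + 1/6·π_3 + 1/6·π_4
  π_1 = 1/6·π_0 + 1/4·π_1 + 1/6·π_2 + 1/6·π_3 + 1/6·π_4
  π_2 = 1/4·π_0 + 1/12·π_1 + 1/6·π_2 + 1/4·π_3 + 1/12·π_4
  π_3 = 1/12·π_0 + 1/12·π_1 + 1/6·π_2 + 1/4·π_3 + 1/6·π_4
  normalize: π_0 + π_1 + π_2 + π_3 + π_4 = 1
Solving the linear system gives exactly π = [3226/11539, 2/11, 1929/11539, 1614/11539, 2672/11539].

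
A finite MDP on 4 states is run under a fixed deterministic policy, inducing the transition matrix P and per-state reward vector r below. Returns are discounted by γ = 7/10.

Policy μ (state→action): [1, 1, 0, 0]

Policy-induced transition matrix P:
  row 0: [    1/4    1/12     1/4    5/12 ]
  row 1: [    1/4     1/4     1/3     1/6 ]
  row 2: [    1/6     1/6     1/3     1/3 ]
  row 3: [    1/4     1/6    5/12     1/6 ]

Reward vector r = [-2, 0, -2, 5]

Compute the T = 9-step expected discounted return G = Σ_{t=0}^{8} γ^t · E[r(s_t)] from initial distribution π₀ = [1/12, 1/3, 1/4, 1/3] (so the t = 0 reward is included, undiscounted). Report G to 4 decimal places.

t=0: π = [0.0833, 0.3333, 0.2500, 0.3333], E[r] = 1.0000, γ^t·E[r] = 1.000000, running G = 1.000000
t=1: π = [0.2292, 0.1875, 0.3542, 0.2292], E[r] = -0.0208, γ^t·E[r] = -0.014583, running G = 0.985417
t=2: π = [0.2205, 0.1632, 0.3333, 0.2830], E[r] = 0.3073, γ^t·E[r] = 0.150573, running G = 1.135990
t=3: π = [0.2222, 0.1619, 0.3385, 0.2773], E[r] = 0.2652, γ^t·E[r] = 0.090961, running G = 1.226950
t=4: π = [0.2218, 0.1616, 0.3379, 0.2786], E[r] = 0.2738, γ^t·E[r] = 0.065739, running G = 1.292689
t=5: π = [0.2218, 0.1617, 0.3381, 0.2784], E[r] = 0.2724, γ^t·E[r] = 0.045774, running G = 1.338464
t=6: π = [0.2218, 0.1617, 0.3380, 0.2785], E[r] = 0.2726, γ^t·E[r] = 0.032072, running G = 1.370535
t=7: π = [0.2218, 0.1617, 0.3381, 0.2785], E[r] = 0.2726, γ^t·E[r] = 0.022446, running G = 1.392982
t=8: π = [0.2218, 0.1617, 0.3381, 0.2785], E[r] = 0.2726, γ^t·E[r] = 0.015713, running G = 1.408695

G = 1.4087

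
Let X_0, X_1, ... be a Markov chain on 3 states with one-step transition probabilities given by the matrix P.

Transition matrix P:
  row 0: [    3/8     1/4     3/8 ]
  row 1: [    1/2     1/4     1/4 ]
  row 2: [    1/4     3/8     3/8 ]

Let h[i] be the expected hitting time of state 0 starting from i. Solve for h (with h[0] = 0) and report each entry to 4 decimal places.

First-step conditioning: h[0] = 0; for i ≠ 0, h[i] = 1 + Σ_k P[i][k]·h[k].
  h[1] = 1 + 1/4·h[1] + 1/4·h[2]
  h[2] = 1 + 3/8·h[1] + 3/8·h[2]
Solving the 2×2 linear system over states ≠ 0 gives exactly h = [0, 7/3, 3] (h[0] = 0 is the target).

h = [0.0000, 2.3333, 3.0000]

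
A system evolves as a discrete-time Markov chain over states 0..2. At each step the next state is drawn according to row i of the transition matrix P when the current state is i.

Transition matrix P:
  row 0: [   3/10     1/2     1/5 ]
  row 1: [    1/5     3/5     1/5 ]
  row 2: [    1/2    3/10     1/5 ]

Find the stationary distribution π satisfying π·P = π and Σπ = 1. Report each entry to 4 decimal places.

π = [0.2889, 0.5111, 0.2000]

Balance equations π_j = Σ_i π_i·P[i][j]:
  π_0 = 3/10·π_0 + 1/5·π_1 + 1/2·π_2
  π_1 = 1/2·π_0 + 3/5·π_1 + 3/10·π_2
  normalize: π_0 + π_1 + π_2 = 1
Solving the linear system gives exactly π = [13/45, 23/45, 1/5].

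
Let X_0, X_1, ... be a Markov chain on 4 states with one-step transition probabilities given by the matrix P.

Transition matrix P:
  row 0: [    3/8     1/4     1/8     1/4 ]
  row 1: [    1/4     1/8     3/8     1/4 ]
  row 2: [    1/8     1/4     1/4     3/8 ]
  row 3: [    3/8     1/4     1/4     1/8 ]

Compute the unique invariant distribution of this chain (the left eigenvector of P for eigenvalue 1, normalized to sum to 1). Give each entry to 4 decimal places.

Balance equations π_j = Σ_i π_i·P[i][j]:
  π_0 = 3/8·π_0 + 1/4·π_1 + 1/8·π_2 + 3/8·π_3
  π_1 = 1/4·π_0 + 1/8·π_1 + 1/4·π_2 + 1/4·π_3
  π_2 = 1/8·π_0 + 3/8·π_1 + 1/4·π_2 + 1/4·π_3
  normalize: π_0 + π_1 + π_2 + π_3 = 1
Solving the linear system gives exactly π = [80/279, 2/9, 15/62, 139/558].

π = [0.2867, 0.2222, 0.2419, 0.2491]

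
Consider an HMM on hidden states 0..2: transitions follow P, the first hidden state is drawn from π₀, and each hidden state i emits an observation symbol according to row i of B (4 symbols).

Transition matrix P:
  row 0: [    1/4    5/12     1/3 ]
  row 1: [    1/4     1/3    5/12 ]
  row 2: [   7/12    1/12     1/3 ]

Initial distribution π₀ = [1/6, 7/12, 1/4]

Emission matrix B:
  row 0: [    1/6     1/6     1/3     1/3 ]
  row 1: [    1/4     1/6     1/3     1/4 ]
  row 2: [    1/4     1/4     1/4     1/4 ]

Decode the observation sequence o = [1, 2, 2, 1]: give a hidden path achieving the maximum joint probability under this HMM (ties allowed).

t=0: δ = [2.778e-02, 9.722e-02, 6.250e-02]  (obs o_0=1)
t=1: δ = [1.215e-02, 1.080e-02, 1.013e-02]  ψ = [2, 1, 1]  (obs o_1=2)
t=2: δ = [1.969e-03, 1.688e-03, 1.125e-03]  ψ = [2, 0, 1]  (obs o_2=2)
t=3: δ = [1.094e-04, 1.368e-04, 1.758e-04]  ψ = [2, 0, 1]  (obs o_3=1)
backtrack: best end state = 2; path = [2, 0, 1, 2]

path = [2, 0, 1, 2]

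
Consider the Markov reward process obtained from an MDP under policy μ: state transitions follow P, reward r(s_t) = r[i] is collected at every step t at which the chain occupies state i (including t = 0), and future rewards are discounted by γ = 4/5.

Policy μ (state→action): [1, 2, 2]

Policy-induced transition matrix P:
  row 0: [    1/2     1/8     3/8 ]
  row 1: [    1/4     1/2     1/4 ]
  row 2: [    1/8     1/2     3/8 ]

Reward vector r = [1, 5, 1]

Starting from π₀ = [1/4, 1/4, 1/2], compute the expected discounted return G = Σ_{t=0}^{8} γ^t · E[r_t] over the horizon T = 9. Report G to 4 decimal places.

t=0: π = [0.2500, 0.2500, 0.5000], E[r] = 2.0000, γ^t·E[r] = 2.000000, running G = 2.000000
t=1: π = [0.2500, 0.4063, 0.3438], E[r] = 2.6250, γ^t·E[r] = 2.100000, running G = 4.100000
t=2: π = [0.2695, 0.4063, 0.3242], E[r] = 2.6250, γ^t·E[r] = 1.680000, running G = 5.780000
t=3: π = [0.2769, 0.3989, 0.3242], E[r] = 2.5957, γ^t·E[r] = 1.329000, running G = 7.109000
t=4: π = [0.2787, 0.3962, 0.3251], E[r] = 2.5847, γ^t·E[r] = 1.058700, running G = 8.167700
t=5: π = [0.2790, 0.3955, 0.3255], E[r] = 2.5820, γ^t·E[r] = 0.846060, running G = 9.013760
t=6: π = [0.2791, 0.3954, 0.3256], E[r] = 2.5815, γ^t·E[r] = 0.676713, running G = 9.690473
t=7: π = [0.2791, 0.3953, 0.3256], E[r] = 2.5814, γ^t·E[r] = 0.541357, running G = 10.231830
t=8: π = [0.2791, 0.3953, 0.3256], E[r] = 2.5814, γ^t·E[r] = 0.433086, running G = 10.664915

G = 10.6649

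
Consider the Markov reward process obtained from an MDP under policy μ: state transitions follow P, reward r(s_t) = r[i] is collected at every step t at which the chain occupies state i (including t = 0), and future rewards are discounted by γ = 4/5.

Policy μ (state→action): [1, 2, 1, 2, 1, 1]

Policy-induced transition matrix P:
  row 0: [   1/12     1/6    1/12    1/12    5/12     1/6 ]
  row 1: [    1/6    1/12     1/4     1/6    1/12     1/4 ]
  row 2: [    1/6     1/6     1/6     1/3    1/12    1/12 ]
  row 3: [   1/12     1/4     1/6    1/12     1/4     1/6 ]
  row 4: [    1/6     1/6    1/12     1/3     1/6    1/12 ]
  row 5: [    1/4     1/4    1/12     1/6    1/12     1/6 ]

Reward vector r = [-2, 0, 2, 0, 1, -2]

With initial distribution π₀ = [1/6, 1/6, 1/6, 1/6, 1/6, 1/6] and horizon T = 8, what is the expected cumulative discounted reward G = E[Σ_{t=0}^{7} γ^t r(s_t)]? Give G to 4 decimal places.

t=0: π = [0.1667, 0.1667, 0.1667, 0.1667, 0.1667, 0.1667], E[r] = -0.1667, γ^t·E[r] = -0.166667, running G = -0.166667
t=1: π = [0.1528, 0.1806, 0.1389, 0.1944, 0.1806, 0.1528], E[r] = -0.1528, γ^t·E[r] = -0.122222, running G = -0.288889
t=2: π = [0.1505, 0.1806, 0.1412, 0.1910, 0.1817, 0.1551], E[r] = -0.1470, γ^t·E[r] = -0.094074, running G = -0.382963
t=3: π = [0.1511, 0.1805, 0.1411, 0.1920, 0.1805, 0.1548], E[r] = -0.1492, γ^t·E[r] = -0.076395, running G = -0.459358
t=4: π = [0.1510, 0.1805, 0.1412, 0.1917, 0.1808, 0.1549], E[r] = -0.1487, γ^t·E[r] = -0.060889, running G = -0.520247
t=5: π = [0.1510, 0.1805, 0.1412, 0.1918, 0.1807, 0.1549], E[r] = -0.1488, γ^t·E[r] = -0.048770, running G = -0.569017
t=6: π = [0.1510, 0.1805, 0.1412, 0.1917, 0.1807, 0.1549], E[r] = -0.1488, γ^t·E[r] = -0.039002, running G = -0.608019
t=7: π = [0.1510, 0.1805, 0.1412, 0.1917, 0.1807, 0.1549], E[r] = -0.1488, γ^t·E[r] = -0.031205, running G = -0.639224

G = -0.6392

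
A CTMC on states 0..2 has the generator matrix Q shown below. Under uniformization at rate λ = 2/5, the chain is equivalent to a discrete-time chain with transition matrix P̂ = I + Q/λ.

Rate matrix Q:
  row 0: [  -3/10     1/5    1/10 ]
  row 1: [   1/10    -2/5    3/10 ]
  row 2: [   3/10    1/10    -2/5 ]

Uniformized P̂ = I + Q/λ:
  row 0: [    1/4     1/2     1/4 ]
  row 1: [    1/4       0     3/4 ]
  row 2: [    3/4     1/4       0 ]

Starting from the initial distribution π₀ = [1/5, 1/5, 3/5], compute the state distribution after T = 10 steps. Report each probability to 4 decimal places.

π = [0.4060, 0.2814, 0.3127]

t=0: π = [0.2000, 0.2000, 0.6000]
t=1: π = [0.5500, 0.2500, 0.2000]
t=2: π = [0.3500, 0.3250, 0.3250]
t=3: π = [0.4125, 0.2563, 0.3313]
t=4: π = [0.4156, 0.2891, 0.2953]
t=5: π = [0.3977, 0.2816, 0.3207]
t=6: π = [0.4104, 0.2790, 0.3106]
t=7: π = [0.4053, 0.2828, 0.3118]
t=8: π = [0.4059, 0.2806, 0.3135]
t=9: π = [0.4067, 0.2813, 0.3119]
t=10: π = [0.4060, 0.2814, 0.3127]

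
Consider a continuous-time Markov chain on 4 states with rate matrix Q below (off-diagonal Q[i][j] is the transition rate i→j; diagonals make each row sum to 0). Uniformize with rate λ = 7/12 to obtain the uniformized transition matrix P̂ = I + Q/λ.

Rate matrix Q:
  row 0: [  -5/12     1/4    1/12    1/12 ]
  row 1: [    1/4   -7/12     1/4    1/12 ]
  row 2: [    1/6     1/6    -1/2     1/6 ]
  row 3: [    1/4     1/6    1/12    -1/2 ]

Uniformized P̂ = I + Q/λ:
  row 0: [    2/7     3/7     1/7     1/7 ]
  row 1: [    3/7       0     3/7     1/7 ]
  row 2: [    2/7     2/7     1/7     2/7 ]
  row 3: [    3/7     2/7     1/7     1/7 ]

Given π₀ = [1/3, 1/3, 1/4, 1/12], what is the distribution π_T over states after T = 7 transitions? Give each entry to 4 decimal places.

π = [0.3478, 0.2608, 0.2174, 0.1739]

t=0: π = [0.3333, 0.3333, 0.2500, 0.0833]
t=1: π = [0.3452, 0.2381, 0.2381, 0.1786]
t=2: π = [0.3452, 0.2670, 0.2109, 0.1769]
t=3: π = [0.3491, 0.2587, 0.2191, 0.1730]
t=4: π = [0.3474, 0.2617, 0.2168, 0.1742]
t=5: π = [0.3480, 0.2606, 0.2176, 0.1738]
t=6: π = [0.3478, 0.2610, 0.2173, 0.1739]
t=7: π = [0.3478, 0.2608, 0.2174, 0.1739]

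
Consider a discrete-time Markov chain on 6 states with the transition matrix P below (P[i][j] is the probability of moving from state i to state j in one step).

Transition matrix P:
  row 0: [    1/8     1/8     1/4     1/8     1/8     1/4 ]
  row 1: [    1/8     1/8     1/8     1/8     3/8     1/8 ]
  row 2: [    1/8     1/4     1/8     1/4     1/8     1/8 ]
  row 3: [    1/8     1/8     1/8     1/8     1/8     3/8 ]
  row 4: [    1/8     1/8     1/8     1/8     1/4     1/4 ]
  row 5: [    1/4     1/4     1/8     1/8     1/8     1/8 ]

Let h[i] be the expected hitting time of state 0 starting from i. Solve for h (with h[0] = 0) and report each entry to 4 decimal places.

First-step conditioning: h[0] = 0; for i ≠ 0, h[i] = 1 + Σ_k P[i][k]·h[k].
  h[1] = 1 + 1/8·h[1] + 1/8·h[2] + 1/8·h[3] + 3/8·h[4] + 1/8·h[5]
  h[2] = 1 + 1/4·h[1] + 1/8·h[2] + 1/4·h[3] + 1/8·h[4] + 1/8·h[5]
  h[3] = 1 + 1/8·h[1] + 1/8·h[2] + 1/8·h[3] + 1/8·h[4] + 3/8·h[5]
  h[4] = 1 + 1/8·h[1] + 1/8·h[2] + 1/8·h[3] + 1/4·h[4] + 1/4·h[5]
  h[5] = 1 + 1/4·h[1] + 1/8·h[2] + 1/8·h[3] + 1/8·h[4] + 1/8·h[5]
Solving the 5×5 linear system over states ≠ 0 gives exactly h = [0, 74/11, 74/11, 72/11, 73/11, 65/11] (h[0] = 0 is the target).

h = [0.0000, 6.7273, 6.7273, 6.5455, 6.6364, 5.9091]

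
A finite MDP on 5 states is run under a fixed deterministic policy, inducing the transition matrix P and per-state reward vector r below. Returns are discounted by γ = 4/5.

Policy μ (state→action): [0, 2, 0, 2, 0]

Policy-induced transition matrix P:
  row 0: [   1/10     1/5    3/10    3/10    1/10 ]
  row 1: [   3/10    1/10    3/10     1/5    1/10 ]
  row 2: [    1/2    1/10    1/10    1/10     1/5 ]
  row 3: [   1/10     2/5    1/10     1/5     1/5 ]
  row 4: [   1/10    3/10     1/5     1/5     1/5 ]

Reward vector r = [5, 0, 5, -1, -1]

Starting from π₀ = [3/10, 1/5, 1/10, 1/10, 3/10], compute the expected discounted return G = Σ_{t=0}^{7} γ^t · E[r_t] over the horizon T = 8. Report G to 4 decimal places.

t=0: π = [0.3000, 0.2000, 0.1000, 0.1000, 0.3000], E[r] = 1.6000, γ^t·E[r] = 1.600000, running G = 1.600000
t=1: π = [0.1800, 0.2200, 0.2300, 0.2200, 0.1500], E[r] = 1.6800, γ^t·E[r] = 1.344000, running G = 2.944000
t=2: π = [0.2360, 0.2140, 0.1950, 0.1950, 0.1600], E[r] = 1.8000, γ^t·E[r] = 1.152000, running G = 4.096000
t=3: π = [0.2208, 0.2141, 0.2060, 0.2041, 0.1550], E[r] = 1.7749, γ^t·E[r] = 0.908749, running G = 5.004749
t=4: π = [0.2252, 0.2143, 0.2025, 0.2015, 0.1565], E[r] = 1.7805, γ^t·E[r] = 0.729297, running G = 5.734046
t=5: π = [0.2239, 0.2143, 0.2036, 0.2023, 0.1560], E[r] = 1.7787, γ^t·E[r] = 0.582856, running G = 6.316901
t=6: π = [0.2243, 0.2143, 0.2032, 0.2020, 0.1562], E[r] = 1.7793, γ^t·E[r] = 0.466435, running G = 6.783337
t=7: π = [0.2241, 0.2143, 0.2033, 0.2021, 0.1561], E[r] = 1.7791, γ^t·E[r] = 0.373111, running G = 7.156448

G = 7.1564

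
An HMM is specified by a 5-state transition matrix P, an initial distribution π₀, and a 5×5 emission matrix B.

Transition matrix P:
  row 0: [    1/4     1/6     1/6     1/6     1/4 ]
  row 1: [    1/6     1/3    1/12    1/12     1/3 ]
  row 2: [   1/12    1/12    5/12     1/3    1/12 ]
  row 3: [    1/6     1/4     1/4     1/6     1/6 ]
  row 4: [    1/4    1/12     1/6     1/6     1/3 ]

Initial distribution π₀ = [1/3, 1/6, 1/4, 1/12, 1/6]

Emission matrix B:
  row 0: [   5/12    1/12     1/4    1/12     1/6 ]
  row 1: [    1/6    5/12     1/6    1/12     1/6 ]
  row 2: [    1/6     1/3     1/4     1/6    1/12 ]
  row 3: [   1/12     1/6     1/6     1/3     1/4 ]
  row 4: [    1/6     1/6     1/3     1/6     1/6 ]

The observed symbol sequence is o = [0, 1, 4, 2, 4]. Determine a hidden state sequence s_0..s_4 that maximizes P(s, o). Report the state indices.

path = [0, 2, 3, 2, 3]

t=0: δ = [1.389e-01, 2.778e-02, 4.167e-02, 6.944e-03, 2.778e-02]  (obs o_0=0)
t=1: δ = [2.894e-03, 9.645e-03, 7.716e-03, 3.858e-03, 5.787e-03]  ψ = [0, 0, 0, 0, 0]  (obs o_1=1)
t=2: δ = [2.679e-04, 5.358e-04, 2.679e-04, 6.430e-04, 5.358e-04]  ψ = [1, 1, 2, 2, 1]  (obs o_2=4)
t=3: δ = [3.349e-05, 2.977e-05, 4.019e-05, 1.786e-05, 5.954e-05]  ψ = [4, 1, 3, 3, 1]  (obs o_3=2)
t=4: δ = [2.481e-06, 1.654e-06, 1.395e-06, 3.349e-06, 3.308e-06]  ψ = [4, 1, 2, 2, 4]  (obs o_4=4)
backtrack: best end state = 3; path = [0, 2, 3, 2, 3]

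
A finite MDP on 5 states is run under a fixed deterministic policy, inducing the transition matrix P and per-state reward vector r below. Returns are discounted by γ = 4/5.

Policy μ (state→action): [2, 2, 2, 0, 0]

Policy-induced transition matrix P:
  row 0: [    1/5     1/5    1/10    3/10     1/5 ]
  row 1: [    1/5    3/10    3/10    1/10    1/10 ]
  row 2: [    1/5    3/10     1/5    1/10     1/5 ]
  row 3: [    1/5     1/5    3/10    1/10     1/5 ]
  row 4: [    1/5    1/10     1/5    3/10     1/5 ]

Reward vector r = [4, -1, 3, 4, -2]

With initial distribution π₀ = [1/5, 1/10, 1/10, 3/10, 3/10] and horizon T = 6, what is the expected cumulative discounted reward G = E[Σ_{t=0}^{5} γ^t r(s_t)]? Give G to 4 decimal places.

G = 5.9428

t=0: π = [0.2000, 0.1000, 0.1000, 0.3000, 0.3000], E[r] = 1.6000, γ^t·E[r] = 1.600000, running G = 1.600000
t=1: π = [0.2000, 0.1900, 0.2200, 0.2000, 0.1900], E[r] = 1.6900, γ^t·E[r] = 1.352000, running G = 2.952000
t=2: π = [0.2000, 0.2220, 0.2190, 0.1780, 0.1810], E[r] = 1.5850, γ^t·E[r] = 1.014400, running G = 3.966400
t=3: π = [0.2000, 0.2260, 0.2200, 0.1762, 0.1778], E[r] = 1.5832, γ^t·E[r] = 0.810598, running G = 4.776998
t=4: π = [0.2000, 0.2268, 0.2202, 0.1756, 0.1774], E[r] = 1.5813, γ^t·E[r] = 0.647692, running G = 5.424691
t=5: π = [0.2000, 0.2270, 0.2202, 0.1755, 0.1773], E[r] = 1.5810, γ^t·E[r] = 0.518073, running G = 5.942764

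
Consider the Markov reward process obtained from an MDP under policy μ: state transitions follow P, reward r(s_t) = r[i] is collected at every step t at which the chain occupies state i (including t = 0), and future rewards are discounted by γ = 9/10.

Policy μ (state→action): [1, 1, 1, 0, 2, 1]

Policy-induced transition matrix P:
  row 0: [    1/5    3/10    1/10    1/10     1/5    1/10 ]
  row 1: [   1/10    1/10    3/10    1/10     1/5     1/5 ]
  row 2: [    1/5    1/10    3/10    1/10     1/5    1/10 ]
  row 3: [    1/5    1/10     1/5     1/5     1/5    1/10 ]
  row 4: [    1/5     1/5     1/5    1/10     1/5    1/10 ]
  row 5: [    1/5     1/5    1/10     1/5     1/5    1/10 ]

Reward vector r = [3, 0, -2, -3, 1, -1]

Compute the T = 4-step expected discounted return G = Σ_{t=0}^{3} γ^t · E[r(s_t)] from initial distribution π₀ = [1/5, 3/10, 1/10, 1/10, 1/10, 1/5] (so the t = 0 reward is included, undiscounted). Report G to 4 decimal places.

G = -0.4312

t=0: π = [0.2000, 0.3000, 0.1000, 0.1000, 0.1000, 0.2000], E[r] = 0.0000, γ^t·E[r] = 0.000000, running G = 0.000000
t=1: π = [0.1700, 0.1700, 0.2000, 0.1300, 0.2000, 0.1300], E[r] = -0.2100, γ^t·E[r] = -0.189000, running G = -0.189000
t=2: π = [0.1830, 0.1670, 0.2070, 0.1260, 0.2000, 0.1170], E[r] = -0.1600, γ^t·E[r] = -0.129600, running G = -0.318600
t=3: π = [0.1833, 0.1683, 0.2074, 0.1243, 0.2000, 0.1167], E[r] = -0.1545, γ^t·E[r] = -0.112631, running G = -0.431231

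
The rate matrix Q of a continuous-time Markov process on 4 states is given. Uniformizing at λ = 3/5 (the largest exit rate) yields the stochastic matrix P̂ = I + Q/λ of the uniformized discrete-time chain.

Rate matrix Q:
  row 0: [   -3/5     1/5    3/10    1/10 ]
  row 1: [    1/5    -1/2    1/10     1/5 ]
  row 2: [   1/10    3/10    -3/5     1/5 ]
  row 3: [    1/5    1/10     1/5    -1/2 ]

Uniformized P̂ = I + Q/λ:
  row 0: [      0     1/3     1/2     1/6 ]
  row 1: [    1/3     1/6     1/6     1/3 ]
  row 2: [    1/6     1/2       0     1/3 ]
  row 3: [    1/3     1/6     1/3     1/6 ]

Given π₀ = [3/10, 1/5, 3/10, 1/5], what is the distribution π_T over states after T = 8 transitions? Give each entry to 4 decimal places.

π = [0.2198, 0.2839, 0.2420, 0.2543]

t=0: π = [0.3000, 0.2000, 0.3000, 0.2000]
t=1: π = [0.1833, 0.3167, 0.2500, 0.2500]
t=2: π = [0.2306, 0.2806, 0.2278, 0.2611]
t=3: π = [0.2185, 0.2810, 0.2491, 0.2514]
t=4: π = [0.2190, 0.2861, 0.2399, 0.2550]
t=5: π = [0.2204, 0.2831, 0.2422, 0.2543]
t=6: π = [0.2195, 0.2841, 0.2421, 0.2542]
t=7: π = [0.2198, 0.2840, 0.2419, 0.2544]
t=8: π = [0.2198, 0.2839, 0.2420, 0.2543]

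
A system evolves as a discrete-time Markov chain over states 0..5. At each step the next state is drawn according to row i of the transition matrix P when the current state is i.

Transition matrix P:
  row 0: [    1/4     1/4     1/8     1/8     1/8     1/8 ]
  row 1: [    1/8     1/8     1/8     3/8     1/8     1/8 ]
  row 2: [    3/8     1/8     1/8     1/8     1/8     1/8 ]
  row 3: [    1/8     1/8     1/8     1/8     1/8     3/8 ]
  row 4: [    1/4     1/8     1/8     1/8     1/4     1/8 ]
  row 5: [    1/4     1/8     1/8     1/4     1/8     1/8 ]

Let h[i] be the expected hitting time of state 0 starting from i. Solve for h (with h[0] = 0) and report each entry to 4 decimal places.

h = [0.0000, 5.0796, 3.8407, 4.9558, 4.3894, 4.4602]

First-step conditioning: h[0] = 0; for i ≠ 0, h[i] = 1 + Σ_k P[i][k]·h[k].
  h[1] = 1 + 1/8·h[1] + 1/8·h[2] + 3/8·h[3] + 1/8·h[4] + 1/8·h[5]
  h[2] = 1 + 1/8·h[1] + 1/8·h[2] + 1/8·h[3] + 1/8·h[4] + 1/8·h[5]
  h[3] = 1 + 1/8·h[1] + 1/8·h[2] + 1/8·h[3] + 1/8·h[4] + 3/8·h[5]
  h[4] = 1 + 1/8·h[1] + 1/8·h[2] + 1/8·h[3] + 1/4·h[4] + 1/8·h[5]
  h[5] = 1 + 1/8·h[1] + 1/8·h[2] + 1/4·h[3] + 1/8·h[4] + 1/8·h[5]
Solving the 5×5 linear system over states ≠ 0 gives exactly h = [0, 574/113, 434/113, 560/113, 496/113, 504/113] (h[0] = 0 is the target).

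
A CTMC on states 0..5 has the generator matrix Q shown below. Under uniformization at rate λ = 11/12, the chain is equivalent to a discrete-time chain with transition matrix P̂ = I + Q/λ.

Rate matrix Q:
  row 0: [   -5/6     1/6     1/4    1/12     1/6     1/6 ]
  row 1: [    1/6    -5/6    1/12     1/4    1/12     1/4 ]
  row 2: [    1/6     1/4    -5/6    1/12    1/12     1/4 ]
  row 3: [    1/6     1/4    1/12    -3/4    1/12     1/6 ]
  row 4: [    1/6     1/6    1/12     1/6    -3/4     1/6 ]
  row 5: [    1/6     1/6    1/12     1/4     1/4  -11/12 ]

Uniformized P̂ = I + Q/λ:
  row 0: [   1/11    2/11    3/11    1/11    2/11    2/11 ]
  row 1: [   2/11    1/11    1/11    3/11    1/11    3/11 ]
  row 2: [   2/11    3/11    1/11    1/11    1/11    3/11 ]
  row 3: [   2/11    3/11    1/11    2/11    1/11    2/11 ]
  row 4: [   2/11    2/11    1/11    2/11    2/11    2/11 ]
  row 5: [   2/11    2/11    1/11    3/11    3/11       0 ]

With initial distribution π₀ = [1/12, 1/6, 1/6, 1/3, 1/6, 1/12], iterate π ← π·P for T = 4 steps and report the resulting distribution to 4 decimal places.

π = [0.1667, 0.1924, 0.1212, 0.1894, 0.1523, 0.1780]

t=0: π = [0.0833, 0.1667, 0.1667, 0.3333, 0.1667, 0.0833]
t=1: π = [0.1742, 0.2121, 0.1061, 0.1818, 0.1288, 0.1970]
t=2: π = [0.1660, 0.1887, 0.1226, 0.1935, 0.1543, 0.1749]
t=3: π = [0.1667, 0.1934, 0.1211, 0.1886, 0.1518, 0.1783]
t=4: π = [0.1667, 0.1924, 0.1212, 0.1894, 0.1523, 0.1780]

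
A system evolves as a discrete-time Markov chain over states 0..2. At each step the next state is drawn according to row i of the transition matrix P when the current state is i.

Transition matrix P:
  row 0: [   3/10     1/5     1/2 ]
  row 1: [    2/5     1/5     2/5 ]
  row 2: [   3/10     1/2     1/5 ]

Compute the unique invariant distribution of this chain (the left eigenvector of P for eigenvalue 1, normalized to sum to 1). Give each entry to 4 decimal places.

Balance equations π_j = Σ_i π_i·P[i][j]:
  π_0 = 3/10·π_0 + 2/5·π_1 + 3/10·π_2
  π_1 = 1/5·π_0 + 1/5·π_1 + 1/2·π_2
  normalize: π_0 + π_1 + π_2 = 1
Solving the linear system gives exactly π = [44/133, 41/133, 48/133].

π = [0.3308, 0.3083, 0.3609]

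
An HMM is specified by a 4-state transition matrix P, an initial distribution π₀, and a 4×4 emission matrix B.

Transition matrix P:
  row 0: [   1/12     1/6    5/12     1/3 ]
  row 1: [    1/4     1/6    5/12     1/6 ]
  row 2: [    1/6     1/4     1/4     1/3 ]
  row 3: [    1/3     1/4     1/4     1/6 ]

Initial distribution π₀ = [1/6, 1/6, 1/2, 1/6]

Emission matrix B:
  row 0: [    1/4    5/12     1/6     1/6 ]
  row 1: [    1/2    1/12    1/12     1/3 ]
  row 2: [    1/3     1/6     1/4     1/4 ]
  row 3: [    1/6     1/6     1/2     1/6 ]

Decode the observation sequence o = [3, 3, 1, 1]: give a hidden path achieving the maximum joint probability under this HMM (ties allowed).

t=0: δ = [2.778e-02, 5.556e-02, 1.250e-01, 2.778e-02]  (obs o_0=3)
t=1: δ = [3.472e-03, 1.042e-02, 7.812e-03, 6.944e-03]  ψ = [2, 2, 2, 2]  (obs o_1=3)
t=2: δ = [1.085e-03, 1.628e-04, 7.234e-04, 4.340e-04]  ψ = [1, 2, 1, 2]  (obs o_2=1)
t=3: δ = [6.028e-05, 1.507e-05, 7.535e-05, 6.028e-05]  ψ = [3, 0, 0, 0]  (obs o_3=1)
backtrack: best end state = 2; path = [2, 1, 0, 2]

path = [2, 1, 0, 2]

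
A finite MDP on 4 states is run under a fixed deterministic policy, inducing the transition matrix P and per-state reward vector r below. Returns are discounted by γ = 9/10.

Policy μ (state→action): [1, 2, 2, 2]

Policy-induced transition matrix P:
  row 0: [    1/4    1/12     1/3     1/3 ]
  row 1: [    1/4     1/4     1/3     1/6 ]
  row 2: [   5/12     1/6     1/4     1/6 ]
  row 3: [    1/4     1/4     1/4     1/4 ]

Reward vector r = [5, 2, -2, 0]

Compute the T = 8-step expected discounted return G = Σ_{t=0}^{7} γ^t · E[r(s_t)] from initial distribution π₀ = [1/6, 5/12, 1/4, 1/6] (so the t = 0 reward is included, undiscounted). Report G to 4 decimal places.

G = 7.1078

t=0: π = [0.1667, 0.4167, 0.2500, 0.1667], E[r] = 1.1667, γ^t·E[r] = 1.166667, running G = 1.166667
t=1: π = [0.2917, 0.2014, 0.2986, 0.2083], E[r] = 1.2639, γ^t·E[r] = 1.137500, running G = 2.304167
t=2: π = [0.2998, 0.1765, 0.2911, 0.2326], E[r] = 1.2697, γ^t·E[r] = 1.028438, running G = 3.332604
t=3: π = [0.2985, 0.1758, 0.2897, 0.2360], E[r] = 1.2648, γ^t·E[r] = 0.922008, running G = 4.254612
t=4: π = [0.2983, 0.1761, 0.2895, 0.2361], E[r] = 1.2646, γ^t·E[r] = 0.829686, running G = 5.084298
t=5: π = [0.2983, 0.1762, 0.2895, 0.2361], E[r] = 1.2645, γ^t·E[r] = 0.746689, running G = 5.830987
t=6: π = [0.2983, 0.1762, 0.2895, 0.2360], E[r] = 1.2645, γ^t·E[r] = 0.672026, running G = 6.503012
t=7: π = [0.2983, 0.1762, 0.2895, 0.2360], E[r] = 1.2645, γ^t·E[r] = 0.604823, running G = 7.107835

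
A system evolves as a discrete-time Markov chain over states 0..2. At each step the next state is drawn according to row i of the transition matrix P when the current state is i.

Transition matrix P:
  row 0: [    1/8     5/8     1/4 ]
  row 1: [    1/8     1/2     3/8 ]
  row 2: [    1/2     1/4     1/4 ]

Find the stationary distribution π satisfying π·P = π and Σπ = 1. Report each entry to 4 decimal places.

Balance equations π_j = Σ_i π_i·P[i][j]:
  π_0 = 1/8·π_0 + 1/8·π_1 + 1/2·π_2
  π_1 = 5/8·π_0 + 1/2·π_1 + 1/4·π_2
  normalize: π_0 + π_1 + π_2 = 1
Solving the linear system gives exactly π = [6/25, 34/75, 23/75].

π = [0.2400, 0.4533, 0.3067]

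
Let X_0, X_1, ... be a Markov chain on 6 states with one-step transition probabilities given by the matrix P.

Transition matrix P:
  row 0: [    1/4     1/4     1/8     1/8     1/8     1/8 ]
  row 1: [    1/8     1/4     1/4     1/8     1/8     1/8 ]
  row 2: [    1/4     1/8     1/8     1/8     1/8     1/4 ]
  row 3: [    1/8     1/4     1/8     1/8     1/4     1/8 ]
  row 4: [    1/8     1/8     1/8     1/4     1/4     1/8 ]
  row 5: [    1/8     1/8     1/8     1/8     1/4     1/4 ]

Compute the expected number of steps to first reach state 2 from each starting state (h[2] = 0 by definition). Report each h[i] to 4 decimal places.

h = [6.6165, 5.7895, 0.0000, 6.6316, 6.7368, 6.7519]

First-step conditioning: h[2] = 0; for i ≠ 2, h[i] = 1 + Σ_k P[i][k]·h[k].
  h[0] = 1 + 1/4·h[0] + 1/4·h[1] + 1/8·h[3] + 1/8·h[4] + 1/8·h[5]
  h[1] = 1 + 1/8·h[0] + 1/4·h[1] + 1/8·h[3] + 1/8·h[4] + 1/8·h[5]
  h[3] = 1 + 1/8·h[0] + 1/4·h[1] + 1/8·h[3] + 1/4·h[4] + 1/8·h[5]
  h[4] = 1 + 1/8·h[0] + 1/8·h[1] + 1/4·h[3] + 1/4·h[4] + 1/8·h[5]
  h[5] = 1 + 1/8·h[0] + 1/8·h[1] + 1/8·h[3] + 1/4·h[4] + 1/4·h[5]
Solving the 5×5 linear system over states ≠ 2 gives exactly h = [880/133, 110/19, 0, 126/19, 128/19, 898/133] (h[2] = 0 is the target).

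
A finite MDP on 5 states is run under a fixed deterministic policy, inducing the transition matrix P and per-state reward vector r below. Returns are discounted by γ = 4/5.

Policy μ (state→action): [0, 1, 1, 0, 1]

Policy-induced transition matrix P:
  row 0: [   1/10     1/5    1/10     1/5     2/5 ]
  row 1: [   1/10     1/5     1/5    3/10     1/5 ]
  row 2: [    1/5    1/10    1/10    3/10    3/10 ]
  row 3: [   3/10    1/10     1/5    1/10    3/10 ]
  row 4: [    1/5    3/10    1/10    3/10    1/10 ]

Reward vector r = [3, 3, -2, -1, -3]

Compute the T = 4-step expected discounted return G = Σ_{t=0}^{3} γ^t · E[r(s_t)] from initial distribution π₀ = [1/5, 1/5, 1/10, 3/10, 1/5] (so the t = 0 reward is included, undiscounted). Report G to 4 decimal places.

G = -0.2188

t=0: π = [0.2000, 0.2000, 0.1000, 0.3000, 0.2000], E[r] = 0.1000, γ^t·E[r] = 0.100000, running G = 0.100000
t=1: π = [0.1900, 0.1800, 0.1500, 0.2200, 0.2600], E[r] = -0.1900, γ^t·E[r] = -0.152000, running G = -0.052000
t=2: π = [0.1850, 0.1890, 0.1400, 0.2370, 0.2490], E[r] = -0.1420, γ^t·E[r] = -0.090880, running G = -0.142880
t=3: π = [0.1863, 0.1872, 0.1426, 0.2341, 0.2498], E[r] = -0.1482, γ^t·E[r] = -0.075878, running G = -0.218758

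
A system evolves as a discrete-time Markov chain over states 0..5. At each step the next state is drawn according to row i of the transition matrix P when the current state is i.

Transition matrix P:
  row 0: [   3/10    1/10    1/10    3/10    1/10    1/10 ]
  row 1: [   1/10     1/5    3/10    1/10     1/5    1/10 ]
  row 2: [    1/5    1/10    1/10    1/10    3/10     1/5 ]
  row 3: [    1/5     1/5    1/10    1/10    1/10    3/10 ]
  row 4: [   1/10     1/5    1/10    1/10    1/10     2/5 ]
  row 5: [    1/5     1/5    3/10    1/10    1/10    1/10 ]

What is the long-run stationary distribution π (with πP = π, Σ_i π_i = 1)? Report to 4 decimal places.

π = [0.1872, 0.1642, 0.1708, 0.1374, 0.1506, 0.1897]

Balance equations π_j = Σ_i π_i·P[i][j]:
  π_0 = 3/10·π_0 + 1/10·π_1 + 1/5·π_2 + 1/5·π_3 + 1/10·π_4 + 1/5·π_5
  π_1 = 1/10·π_0 + 1/5·π_1 + 1/10·π_2 + 1/5·π_3 + 1/5·π_4 + 1/5·π_5
  π_2 = 1/10·π_0 + 3/10·π_1 + 1/10·π_2 + 1/10·π_3 + 1/10·π_4 + 3/10·π_5
  π_3 = 3/10·π_0 + 1/10·π_1 + 1/10·π_2 + 1/10·π_3 + 1/10·π_4 + 1/10·π_5
  π_4 = 1/10·π_0 + 1/5·π_1 + 3/10·π_2 + 1/10·π_3 + 1/10·π_4 + 1/10·π_5
  normalize: π_0 + π_1 + π_2 + π_3 + π_4 + π_5 = 1
Solving the linear system gives exactly π = [5142/27461, 4509/27461, 670/3923, 7549/54922, 4135/27461, 10421/54922].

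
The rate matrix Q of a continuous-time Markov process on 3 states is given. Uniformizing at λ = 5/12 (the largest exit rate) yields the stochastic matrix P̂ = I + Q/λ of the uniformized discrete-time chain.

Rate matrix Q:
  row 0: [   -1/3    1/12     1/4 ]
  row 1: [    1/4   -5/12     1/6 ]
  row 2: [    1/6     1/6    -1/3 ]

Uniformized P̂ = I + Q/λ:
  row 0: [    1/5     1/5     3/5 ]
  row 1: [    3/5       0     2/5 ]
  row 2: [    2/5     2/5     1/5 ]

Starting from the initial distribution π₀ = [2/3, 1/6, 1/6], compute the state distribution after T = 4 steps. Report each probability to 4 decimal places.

π = [0.3688, 0.2368, 0.3944]

t=0: π = [0.6667, 0.1667, 0.1667]
t=1: π = [0.3000, 0.2000, 0.5000]
t=2: π = [0.3800, 0.2600, 0.3600]
t=3: π = [0.3760, 0.2200, 0.4040]
t=4: π = [0.3688, 0.2368, 0.3944]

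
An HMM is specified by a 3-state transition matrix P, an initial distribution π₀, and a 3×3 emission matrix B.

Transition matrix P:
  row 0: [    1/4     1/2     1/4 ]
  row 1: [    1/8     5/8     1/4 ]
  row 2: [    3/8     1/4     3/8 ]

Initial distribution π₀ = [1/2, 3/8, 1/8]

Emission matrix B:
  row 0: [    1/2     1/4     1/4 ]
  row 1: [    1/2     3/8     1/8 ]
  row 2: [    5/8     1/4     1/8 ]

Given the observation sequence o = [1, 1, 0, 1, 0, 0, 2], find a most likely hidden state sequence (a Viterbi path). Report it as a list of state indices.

t=0: δ = [1.250e-01, 1.406e-01, 3.125e-02]  (obs o_0=1)
t=1: δ = [7.812e-03, 3.296e-02, 8.789e-03]  ψ = [0, 1, 1]  (obs o_1=1)
t=2: δ = [2.060e-03, 1.030e-02, 5.150e-03]  ψ = [1, 1, 1]  (obs o_2=0)
t=3: δ = [4.828e-04, 2.414e-03, 6.437e-04]  ψ = [2, 1, 1]  (obs o_3=1)
t=4: δ = [1.509e-04, 7.544e-04, 3.772e-04]  ψ = [1, 1, 1]  (obs o_4=0)
t=5: δ = [7.072e-05, 2.357e-04, 1.179e-04]  ψ = [2, 1, 1]  (obs o_5=0)
t=6: δ = [1.105e-05, 1.842e-05, 7.367e-06]  ψ = [2, 1, 1]  (obs o_6=2)
backtrack: best end state = 1; path = [1, 1, 1, 1, 1, 1, 1]

path = [1, 1, 1, 1, 1, 1, 1]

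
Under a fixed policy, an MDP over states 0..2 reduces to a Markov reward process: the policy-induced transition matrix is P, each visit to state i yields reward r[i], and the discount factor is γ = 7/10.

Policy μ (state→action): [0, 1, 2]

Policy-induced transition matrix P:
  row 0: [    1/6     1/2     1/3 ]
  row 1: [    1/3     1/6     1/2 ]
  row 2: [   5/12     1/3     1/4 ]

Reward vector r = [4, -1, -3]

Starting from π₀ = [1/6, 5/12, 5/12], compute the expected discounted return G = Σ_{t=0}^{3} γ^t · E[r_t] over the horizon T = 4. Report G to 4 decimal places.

t=0: π = [0.1667, 0.4167, 0.4167], E[r] = -1.0000, γ^t·E[r] = -1.000000, running G = -1.000000
t=1: π = [0.3403, 0.2917, 0.3681], E[r] = -0.0347, γ^t·E[r] = -0.024306, running G = -1.024306
t=2: π = [0.3073, 0.3414, 0.3513], E[r] = -0.1661, γ^t·E[r] = -0.081383, running G = -1.105689
t=3: π = [0.3114, 0.3276, 0.3610], E[r] = -0.1650, γ^t·E[r] = -0.056588, running G = -1.162276

G = -1.1623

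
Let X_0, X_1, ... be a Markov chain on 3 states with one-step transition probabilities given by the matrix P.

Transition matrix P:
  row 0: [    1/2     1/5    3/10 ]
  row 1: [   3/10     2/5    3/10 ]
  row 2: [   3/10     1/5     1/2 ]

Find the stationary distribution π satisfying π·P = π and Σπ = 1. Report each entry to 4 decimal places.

Balance equations π_j = Σ_i π_i·P[i][j]:
  π_0 = 1/2·π_0 + 3/10·π_1 + 3/10·π_2
  π_1 = 1/5·π_0 + 2/5·π_1 + 1/5·π_2
  normalize: π_0 + π_1 + π_2 = 1
Solving the linear system gives exactly π = [3/8, 1/4, 3/8].

π = [0.3750, 0.2500, 0.3750]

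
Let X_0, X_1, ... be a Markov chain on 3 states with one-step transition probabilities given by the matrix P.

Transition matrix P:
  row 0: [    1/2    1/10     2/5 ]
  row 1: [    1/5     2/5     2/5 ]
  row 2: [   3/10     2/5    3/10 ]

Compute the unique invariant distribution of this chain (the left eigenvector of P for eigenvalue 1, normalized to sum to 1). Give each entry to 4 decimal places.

Balance equations π_j = Σ_i π_i·P[i][j]:
  π_0 = 1/2·π_0 + 1/5·π_1 + 3/10·π_2
  π_1 = 1/10·π_0 + 2/5·π_1 + 2/5·π_2
  normalize: π_0 + π_1 + π_2 = 1
Solving the linear system gives exactly π = [26/77, 23/77, 4/11].

π = [0.3377, 0.2987, 0.3636]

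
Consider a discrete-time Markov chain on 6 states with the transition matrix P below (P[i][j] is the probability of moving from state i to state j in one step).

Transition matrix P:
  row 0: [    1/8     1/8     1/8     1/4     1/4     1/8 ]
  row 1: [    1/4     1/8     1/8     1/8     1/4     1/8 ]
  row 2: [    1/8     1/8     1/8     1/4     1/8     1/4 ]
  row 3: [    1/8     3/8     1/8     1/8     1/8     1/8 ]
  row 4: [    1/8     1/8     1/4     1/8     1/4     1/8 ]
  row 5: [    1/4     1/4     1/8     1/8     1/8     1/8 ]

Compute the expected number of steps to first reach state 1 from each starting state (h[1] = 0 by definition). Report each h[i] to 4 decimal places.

h = [5.2846, 0.0000, 5.2011, 4.0949, 5.4229, 4.7554]

First-step conditioning: h[1] = 0; for i ≠ 1, h[i] = 1 + Σ_k P[i][k]·h[k].
  h[0] = 1 + 1/8·h[0] + 1/8·h[2] + 1/4·h[3] + 1/4·h[4] + 1/8·h[5]
  h[2] = 1 + 1/8·h[0] + 1/8·h[2] + 1/4·h[3] + 1/8·h[4] + 1/4·h[5]
  h[3] = 1 + 1/8·h[0] + 1/8·h[2] + 1/8·h[3] + 1/8·h[4] + 1/8·h[5]
  h[4] = 1 + 1/8·h[0] + 1/4·h[2] + 1/8·h[3] + 1/4·h[4] + 1/8·h[5]
  h[5] = 1 + 1/4·h[0] + 1/8·h[2] + 1/8·h[3] + 1/8·h[4] + 1/8·h[5]
Solving the 5×5 linear system over states ≠ 1 gives exactly h = [4624/875, 0, 4551/875, 3583/875, 949/175, 4161/875] (h[1] = 0 is the target).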